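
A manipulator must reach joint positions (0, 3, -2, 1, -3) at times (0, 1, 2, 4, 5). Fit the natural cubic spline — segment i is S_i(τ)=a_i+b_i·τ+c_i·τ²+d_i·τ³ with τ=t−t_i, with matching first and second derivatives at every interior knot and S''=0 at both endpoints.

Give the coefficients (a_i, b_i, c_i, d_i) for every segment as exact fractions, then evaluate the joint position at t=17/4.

  seg 0: a=0 b=336/61 c=0 d=-153/61
  seg 1: a=3 b=-123/61 c=-459/61 d=277/61
  seg 2: a=-2 b=-210/61 c=372/61 d=-885/488
  seg 3: a=1 b=-99/122 c=-1167/244 d=389/244
S(17/4) = 8169/15616

Δ: Δ0=3, Δ1=-5, Δ2=3/2, Δ3=-4
row 1: diag=4, rhs=-48; c'=1/4, d'=-12
row 2: denom=6−1·1/4=23/4; d'=(39−1·-12)/(23/4)=204/23
row 3: denom=6−2·8/23=122/23; d'=(-33−2·204/23)/(122/23)=-1167/122
back: M3=-1167/122
back: M2=204/23−8/23·-1167/122=744/61
back: M1=-12−1/4·744/61=-918/61
M: M0=0, M1=-918/61, M2=744/61, M3=-1167/122, M4=0
seg 0: a=0, c=M0/2=0, d=(M1−M0)/(6·1)=-153/61, b=Δ0−h0·(2M0+M1)/6=336/61
seg 1: a=3, c=M1/2=-459/61, d=(M2−M1)/(6·1)=277/61, b=Δ1−h1·(2M1+M2)/6=-123/61
seg 2: a=-2, c=M2/2=372/61, d=(M3−M2)/(6·2)=-885/488, b=Δ2−h2·(2M2+M3)/6=-210/61
seg 3: a=1, c=M3/2=-1167/244, d=(M4−M3)/(6·1)=389/244, b=Δ3−h3·(2M3+M4)/6=-99/122
t_q=17/4 → seg 3, τ=1/4; S=1+-99/122·τ+-1167/244·τ²+389/244·τ³=8169/15616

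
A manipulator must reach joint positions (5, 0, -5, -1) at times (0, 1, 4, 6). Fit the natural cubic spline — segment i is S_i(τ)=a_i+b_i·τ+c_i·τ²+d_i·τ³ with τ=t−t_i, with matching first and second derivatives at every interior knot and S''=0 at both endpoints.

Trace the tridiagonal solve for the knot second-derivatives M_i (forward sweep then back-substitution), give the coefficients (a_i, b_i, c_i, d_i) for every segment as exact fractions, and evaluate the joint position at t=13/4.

Δ: Δ0=-5, Δ1=-5/3, Δ2=2
row 1: diag=8, rhs=20; c'=3/8, d'=5/2
row 2: denom=10−3·3/8=71/8; d'=(22−3·5/2)/(71/8)=116/71
back: M2=116/71
back: M1=5/2−3/8·116/71=134/71
M: M0=0, M1=134/71, M2=116/71, M3=0
seg 0: a=5, c=M0/2=0, d=(M1−M0)/(6·1)=67/213, b=Δ0−h0·(2M0+M1)/6=-1132/213
seg 1: a=0, c=M1/2=67/71, d=(M2−M1)/(6·3)=-1/71, b=Δ1−h1·(2M1+M2)/6=-931/213
seg 2: a=-5, c=M2/2=58/71, d=(M3−M2)/(6·2)=-29/213, b=Δ2−h2·(2M2+M3)/6=194/213
t_q=13/4 → seg 1, τ=9/4; S=0+-931/213·τ+67/71·τ²+-1/71·τ³=-23709/4544

  seg 0: a=5 b=-1132/213 c=0 d=67/213
  seg 1: a=0 b=-931/213 c=67/71 d=-1/71
  seg 2: a=-5 b=194/213 c=58/71 d=-29/213
S(13/4) = -23709/4544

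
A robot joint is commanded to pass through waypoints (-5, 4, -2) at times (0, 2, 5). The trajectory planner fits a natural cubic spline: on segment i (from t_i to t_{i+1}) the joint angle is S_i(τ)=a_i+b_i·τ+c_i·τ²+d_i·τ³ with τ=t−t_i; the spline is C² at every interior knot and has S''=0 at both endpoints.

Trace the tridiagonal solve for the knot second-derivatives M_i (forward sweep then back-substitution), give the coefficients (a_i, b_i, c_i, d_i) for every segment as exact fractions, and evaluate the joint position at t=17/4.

Δ: Δ0=9/2, Δ1=-2
row 1: diag=10, rhs=-39; c'=3/10, d'=-39/10
back: M1=-39/10
M: M0=0, M1=-39/10, M2=0
seg 0: a=-5, c=M0/2=0, d=(M1−M0)/(6·2)=-13/40, b=Δ0−h0·(2M0+M1)/6=29/5
seg 1: a=4, c=M1/2=-39/20, d=(M2−M1)/(6·3)=13/60, b=Δ1−h1·(2M1+M2)/6=19/10
t_q=17/4 → seg 1, τ=9/4; S=4+19/10·τ+-39/20·τ²+13/60·τ³=223/256

  seg 0: a=-5 b=29/5 c=0 d=-13/40
  seg 1: a=4 b=19/10 c=-39/20 d=13/60
S(17/4) = 223/256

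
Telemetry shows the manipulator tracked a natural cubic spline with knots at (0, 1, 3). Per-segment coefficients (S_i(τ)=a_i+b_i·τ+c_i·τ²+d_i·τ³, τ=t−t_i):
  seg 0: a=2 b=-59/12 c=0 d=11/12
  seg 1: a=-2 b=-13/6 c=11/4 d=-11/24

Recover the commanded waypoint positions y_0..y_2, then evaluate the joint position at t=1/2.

y_0=2 y_1=-2 y_2=1
S(1/2) = -11/32

y_0 = S_0(0) = a_0 = 2
y_1 = S_1(0) = a_1 = -2
y_2 = S_1(2) = 1
t_q=1/2 is in segment 0 (τ=1/2); S_0(τ)=-11/32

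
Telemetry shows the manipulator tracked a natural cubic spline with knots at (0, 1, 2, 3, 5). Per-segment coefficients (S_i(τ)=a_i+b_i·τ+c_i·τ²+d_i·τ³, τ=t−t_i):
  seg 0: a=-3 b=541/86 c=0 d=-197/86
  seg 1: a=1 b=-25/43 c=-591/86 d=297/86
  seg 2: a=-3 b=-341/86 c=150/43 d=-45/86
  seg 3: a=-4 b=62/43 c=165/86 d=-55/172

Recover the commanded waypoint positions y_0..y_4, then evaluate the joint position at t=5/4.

y_0 = S_0(0) = a_0 = -3
y_1 = S_1(0) = a_1 = 1
y_2 = S_2(0) = a_2 = -3
y_3 = S_3(0) = a_3 = -4
y_4 = S_3(2) = 4
t_q=5/4 is in segment 1 (τ=1/4); S_1(τ)=2637/5504

y_0=-3 y_1=1 y_2=-3 y_3=-4 y_4=4
S(5/4) = 2637/5504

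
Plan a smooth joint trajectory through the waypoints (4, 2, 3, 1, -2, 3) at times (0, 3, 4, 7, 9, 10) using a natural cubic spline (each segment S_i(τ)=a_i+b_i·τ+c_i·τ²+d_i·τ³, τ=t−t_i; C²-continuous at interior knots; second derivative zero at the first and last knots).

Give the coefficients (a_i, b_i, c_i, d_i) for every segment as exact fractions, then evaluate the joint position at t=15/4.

  seg 0: a=4 b=-173/129 c=0 d=29/387
  seg 1: a=2 b=88/129 c=29/43 d=-46/129
  seg 2: a=3 b=124/129 c=-17/43 d=-19/387
  seg 3: a=1 b=-353/129 c=-36/43 d=751/1032
  seg 4: a=-2 b=683/258 c=607/172 d=-607/516
S(15/4) = 3771/1376

Δ: Δ0=-2/3, Δ1=1, Δ2=-2/3, Δ3=-3/2, Δ4=5
row 1: diag=8, rhs=10; c'=1/8, d'=5/4
row 2: denom=8−1·1/8=63/8; d'=(-10−1·5/4)/(63/8)=-10/7
row 3: denom=10−3·8/21=62/7; d'=(-5−3·-10/7)/(62/7)=-5/62
row 4: denom=6−2·7/31=172/31; d'=(39−2·-5/62)/(172/31)=607/86
back: M4=607/86
back: M3=-5/62−7/31·607/86=-72/43
back: M2=-10/7−8/21·-72/43=-34/43
back: M1=5/4−1/8·-34/43=58/43
M: M0=0, M1=58/43, M2=-34/43, M3=-72/43, M4=607/86, M5=0
seg 0: a=4, c=M0/2=0, d=(M1−M0)/(6·3)=29/387, b=Δ0−h0·(2M0+M1)/6=-173/129
seg 1: a=2, c=M1/2=29/43, d=(M2−M1)/(6·1)=-46/129, b=Δ1−h1·(2M1+M2)/6=88/129
seg 2: a=3, c=M2/2=-17/43, d=(M3−M2)/(6·3)=-19/387, b=Δ2−h2·(2M2+M3)/6=124/129
seg 3: a=1, c=M3/2=-36/43, d=(M4−M3)/(6·2)=751/1032, b=Δ3−h3·(2M3+M4)/6=-353/129
seg 4: a=-2, c=M4/2=607/172, d=(M5−M4)/(6·1)=-607/516, b=Δ4−h4·(2M4+M5)/6=683/258
t_q=15/4 → seg 1, τ=3/4; S=2+88/129·τ+29/43·τ²+-46/129·τ³=3771/1376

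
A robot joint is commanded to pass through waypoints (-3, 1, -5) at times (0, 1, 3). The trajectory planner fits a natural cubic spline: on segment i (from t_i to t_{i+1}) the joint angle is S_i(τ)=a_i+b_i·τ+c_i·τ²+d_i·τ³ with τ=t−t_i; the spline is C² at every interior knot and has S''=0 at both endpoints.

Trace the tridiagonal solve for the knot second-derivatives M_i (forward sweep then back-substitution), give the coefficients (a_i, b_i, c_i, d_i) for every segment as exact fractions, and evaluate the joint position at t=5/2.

Δ: Δ0=4, Δ1=-3
row 1: diag=6, rhs=-42; c'=1/3, d'=-7
back: M1=-7
M: M0=0, M1=-7, M2=0
seg 0: a=-3, c=M0/2=0, d=(M1−M0)/(6·1)=-7/6, b=Δ0−h0·(2M0+M1)/6=31/6
seg 1: a=1, c=M1/2=-7/2, d=(M2−M1)/(6·2)=7/12, b=Δ1−h1·(2M1+M2)/6=5/3
t_q=5/2 → seg 1, τ=3/2; S=1+5/3·τ+-7/2·τ²+7/12·τ³=-77/32

  seg 0: a=-3 b=31/6 c=0 d=-7/6
  seg 1: a=1 b=5/3 c=-7/2 d=7/12
S(5/2) = -77/32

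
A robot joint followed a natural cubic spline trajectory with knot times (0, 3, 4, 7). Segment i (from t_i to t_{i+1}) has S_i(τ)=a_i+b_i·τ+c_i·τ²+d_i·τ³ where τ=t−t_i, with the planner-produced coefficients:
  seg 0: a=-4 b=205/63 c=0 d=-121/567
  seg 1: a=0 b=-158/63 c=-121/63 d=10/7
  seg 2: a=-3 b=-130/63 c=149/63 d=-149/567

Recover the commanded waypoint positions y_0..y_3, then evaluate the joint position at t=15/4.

y_0=-4 y_1=0 y_2=-3 y_3=5
S(15/4) = -1585/672

y_0 = S_0(0) = a_0 = -4
y_1 = S_1(0) = a_1 = 0
y_2 = S_2(0) = a_2 = -3
y_3 = S_2(3) = 5
t_q=15/4 is in segment 1 (τ=3/4); S_1(τ)=-1585/672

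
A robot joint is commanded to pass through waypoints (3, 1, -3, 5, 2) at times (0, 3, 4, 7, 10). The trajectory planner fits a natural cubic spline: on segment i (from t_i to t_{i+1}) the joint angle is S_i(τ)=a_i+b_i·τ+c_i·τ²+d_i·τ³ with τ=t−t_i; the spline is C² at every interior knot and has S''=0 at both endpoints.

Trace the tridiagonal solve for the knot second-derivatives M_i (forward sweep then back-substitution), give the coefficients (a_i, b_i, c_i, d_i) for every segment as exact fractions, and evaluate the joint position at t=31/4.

Δ: Δ0=-2/3, Δ1=-4, Δ2=8/3, Δ3=-1
row 1: diag=8, rhs=-20; c'=1/8, d'=-5/2
row 2: denom=8−1·1/8=63/8; d'=(40−1·-5/2)/(63/8)=340/63
row 3: denom=12−3·8/21=76/7; d'=(-22−3·340/63)/(76/7)=-401/114
back: M3=-401/114
back: M2=340/63−8/21·-401/114=128/19
back: M1=-5/2−1/8·128/19=-127/38
M: M0=0, M1=-127/38, M2=128/19, M3=-401/114, M4=0
seg 0: a=3, c=M0/2=0, d=(M1−M0)/(6·3)=-127/684, b=Δ0−h0·(2M0+M1)/6=229/228
seg 1: a=1, c=M1/2=-127/76, d=(M2−M1)/(6·1)=383/228, b=Δ1−h1·(2M1+M2)/6=-457/114
seg 2: a=-3, c=M2/2=64/19, d=(M3−M2)/(6·3)=-1169/2052, b=Δ2−h2·(2M2+M3)/6=-527/228
seg 3: a=5, c=M3/2=-401/228, d=(M4−M3)/(6·3)=401/2052, b=Δ3−h3·(2M3+M4)/6=287/114
t_q=31/4 → seg 3, τ=3/4; S=5+287/114·τ+-401/228·τ²+401/2052·τ³=29093/4864

  seg 0: a=3 b=229/228 c=0 d=-127/684
  seg 1: a=1 b=-457/114 c=-127/76 d=383/228
  seg 2: a=-3 b=-527/228 c=64/19 d=-1169/2052
  seg 3: a=5 b=287/114 c=-401/228 d=401/2052
S(31/4) = 29093/4864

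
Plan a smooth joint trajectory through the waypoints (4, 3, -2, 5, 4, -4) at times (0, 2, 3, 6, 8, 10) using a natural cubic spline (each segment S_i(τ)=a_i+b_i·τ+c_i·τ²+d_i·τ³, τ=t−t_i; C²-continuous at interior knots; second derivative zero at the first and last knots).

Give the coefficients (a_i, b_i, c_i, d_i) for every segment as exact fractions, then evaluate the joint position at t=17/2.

  seg 0: a=4 b=3347/2355 c=0 d=-9049/18840
  seg 1: a=3 b=-20453/4710 c=-9049/3140 d=20953/9420
  seg 2: a=-2 b=-32341/9420 c=2976/785 d=-3521/5652
  seg 3: a=5 b=11743/4710 c=-5701/3140 d=601/3768
  seg 4: a=4 b=-6724/2355 c=-674/785 d=337/2355
S(17/2) = 14919/6280

Δ: Δ0=-1/2, Δ1=-5, Δ2=7/3, Δ3=-1/2, Δ4=-4
row 1: diag=6, rhs=-27; c'=1/6, d'=-9/2
row 2: denom=8−1·1/6=47/6; d'=(44−1·-9/2)/(47/6)=291/47
row 3: denom=10−3·18/47=416/47; d'=(-17−3·291/47)/(416/47)=-209/52
row 4: denom=8−2·47/208=785/104; d'=(-21−2·-209/52)/(785/104)=-1348/785
back: M4=-1348/785
back: M3=-209/52−47/208·-1348/785=-5701/1570
back: M2=291/47−18/47·-5701/1570=5952/785
back: M1=-9/2−1/6·5952/785=-9049/1570
M: M0=0, M1=-9049/1570, M2=5952/785, M3=-5701/1570, M4=-1348/785, M5=0
seg 0: a=4, c=M0/2=0, d=(M1−M0)/(6·2)=-9049/18840, b=Δ0−h0·(2M0+M1)/6=3347/2355
seg 1: a=3, c=M1/2=-9049/3140, d=(M2−M1)/(6·1)=20953/9420, b=Δ1−h1·(2M1+M2)/6=-20453/4710
seg 2: a=-2, c=M2/2=2976/785, d=(M3−M2)/(6·3)=-3521/5652, b=Δ2−h2·(2M2+M3)/6=-32341/9420
seg 3: a=5, c=M3/2=-5701/3140, d=(M4−M3)/(6·2)=601/3768, b=Δ3−h3·(2M3+M4)/6=11743/4710
seg 4: a=4, c=M4/2=-674/785, d=(M5−M4)/(6·2)=337/2355, b=Δ4−h4·(2M4+M5)/6=-6724/2355
t_q=17/2 → seg 4, τ=1/2; S=4+-6724/2355·τ+-674/785·τ²+337/2355·τ³=14919/6280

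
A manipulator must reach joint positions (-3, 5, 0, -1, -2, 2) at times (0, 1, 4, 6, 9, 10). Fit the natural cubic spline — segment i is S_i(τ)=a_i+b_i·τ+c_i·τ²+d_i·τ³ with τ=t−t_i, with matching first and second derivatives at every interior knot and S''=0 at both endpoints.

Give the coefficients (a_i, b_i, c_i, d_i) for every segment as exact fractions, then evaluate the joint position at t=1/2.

Δ: Δ0=8, Δ1=-5/3, Δ2=-1/2, Δ3=-1/3, Δ4=4
row 1: diag=8, rhs=-58; c'=3/8, d'=-29/4
row 2: denom=10−3·3/8=71/8; d'=(7−3·-29/4)/(71/8)=230/71
row 3: denom=10−2·16/71=678/71; d'=(1−2·230/71)/(678/71)=-389/678
row 4: denom=8−3·71/226=1595/226; d'=(26−3·-389/678)/(1595/226)=1253/319
back: M4=1253/319
back: M3=-389/678−71/226·1253/319=-1730/957
back: M2=230/71−16/71·-1730/957=3490/957
back: M1=-29/4−3/8·3490/957=-2749/319
M: M0=0, M1=-2749/319, M2=3490/957, M3=-1730/957, M4=1253/319, M5=0
seg 0: a=-3, c=M0/2=0, d=(M1−M0)/(6·1)=-2749/1914, b=Δ0−h0·(2M0+M1)/6=18061/1914
seg 1: a=5, c=M1/2=-2749/638, d=(M2−M1)/(6·3)=1067/1566, b=Δ1−h1·(2M1+M2)/6=4907/957
seg 2: a=0, c=M2/2=1745/957, d=(M3−M2)/(6·2)=-5/11, b=Δ2−h2·(2M2+M3)/6=-4457/1914
seg 3: a=-1, c=M3/2=-865/957, d=(M4−M3)/(6·3)=499/1566, b=Δ3−h3·(2M3+M4)/6=-937/1914
seg 4: a=-2, c=M4/2=1253/638, d=(M5−M4)/(6·1)=-1253/1914, b=Δ4−h4·(2M4+M5)/6=2575/957
t_q=1/2 → seg 0, τ=1/2; S=-3+18061/1914·τ+0·τ²+-2749/1914·τ³=7853/5104

  seg 0: a=-3 b=18061/1914 c=0 d=-2749/1914
  seg 1: a=5 b=4907/957 c=-2749/638 d=1067/1566
  seg 2: a=0 b=-4457/1914 c=1745/957 d=-5/11
  seg 3: a=-1 b=-937/1914 c=-865/957 d=499/1566
  seg 4: a=-2 b=2575/957 c=1253/638 d=-1253/1914
S(1/2) = 7853/5104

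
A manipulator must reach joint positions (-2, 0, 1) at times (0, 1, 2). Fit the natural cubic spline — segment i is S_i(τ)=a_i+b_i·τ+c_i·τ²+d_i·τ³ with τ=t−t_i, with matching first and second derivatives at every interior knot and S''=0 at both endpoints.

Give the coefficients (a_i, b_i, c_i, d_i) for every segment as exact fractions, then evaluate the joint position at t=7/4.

Δ: Δ0=2, Δ1=1
row 1: diag=4, rhs=-6; c'=1/4, d'=-3/2
back: M1=-3/2
M: M0=0, M1=-3/2, M2=0
seg 0: a=-2, c=M0/2=0, d=(M1−M0)/(6·1)=-1/4, b=Δ0−h0·(2M0+M1)/6=9/4
seg 1: a=0, c=M1/2=-3/4, d=(M2−M1)/(6·1)=1/4, b=Δ1−h1·(2M1+M2)/6=3/2
t_q=7/4 → seg 1, τ=3/4; S=0+3/2·τ+-3/4·τ²+1/4·τ³=207/256

  seg 0: a=-2 b=9/4 c=0 d=-1/4
  seg 1: a=0 b=3/2 c=-3/4 d=1/4
S(7/4) = 207/256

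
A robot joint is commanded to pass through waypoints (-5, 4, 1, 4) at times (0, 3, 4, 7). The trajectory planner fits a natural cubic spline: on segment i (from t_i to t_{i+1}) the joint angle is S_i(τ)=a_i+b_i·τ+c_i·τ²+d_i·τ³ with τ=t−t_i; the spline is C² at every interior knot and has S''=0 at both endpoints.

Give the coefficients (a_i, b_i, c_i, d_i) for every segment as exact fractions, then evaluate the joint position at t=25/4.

Δ: Δ0=3, Δ1=-3, Δ2=1
row 1: diag=8, rhs=-36; c'=1/8, d'=-9/2
row 2: denom=8−1·1/8=63/8; d'=(24−1·-9/2)/(63/8)=76/21
back: M2=76/21
back: M1=-9/2−1/8·76/21=-104/21
M: M0=0, M1=-104/21, M2=76/21, M3=0
seg 0: a=-5, c=M0/2=0, d=(M1−M0)/(6·3)=-52/189, b=Δ0−h0·(2M0+M1)/6=115/21
seg 1: a=4, c=M1/2=-52/21, d=(M2−M1)/(6·1)=10/7, b=Δ1−h1·(2M1+M2)/6=-41/21
seg 2: a=1, c=M2/2=38/21, d=(M3−M2)/(6·3)=-38/189, b=Δ2−h2·(2M2+M3)/6=-55/21
t_q=25/4 → seg 2, τ=9/4; S=1+-55/21·τ+38/21·τ²+-38/189·τ³=443/224

  seg 0: a=-5 b=115/21 c=0 d=-52/189
  seg 1: a=4 b=-41/21 c=-52/21 d=10/7
  seg 2: a=1 b=-55/21 c=38/21 d=-38/189
S(25/4) = 443/224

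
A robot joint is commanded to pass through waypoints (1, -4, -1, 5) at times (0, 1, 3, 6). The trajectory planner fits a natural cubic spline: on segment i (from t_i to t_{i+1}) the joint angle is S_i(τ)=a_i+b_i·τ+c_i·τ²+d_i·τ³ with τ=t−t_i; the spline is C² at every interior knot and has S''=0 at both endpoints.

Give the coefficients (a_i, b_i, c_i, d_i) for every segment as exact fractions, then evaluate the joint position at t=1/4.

Δ: Δ0=-5, Δ1=3/2, Δ2=2
row 1: diag=6, rhs=39; c'=1/3, d'=13/2
row 2: denom=10−2·1/3=28/3; d'=(3−2·13/2)/(28/3)=-15/14
back: M2=-15/14
back: M1=13/2−1/3·-15/14=48/7
M: M0=0, M1=48/7, M2=-15/14, M3=0
seg 0: a=1, c=M0/2=0, d=(M1−M0)/(6·1)=8/7, b=Δ0−h0·(2M0+M1)/6=-43/7
seg 1: a=-4, c=M1/2=24/7, d=(M2−M1)/(6·2)=-37/56, b=Δ1−h1·(2M1+M2)/6=-19/7
seg 2: a=-1, c=M2/2=-15/28, d=(M3−M2)/(6·3)=5/84, b=Δ2−h2·(2M2+M3)/6=43/14
t_q=1/4 → seg 0, τ=1/4; S=1+-43/7·τ+0·τ²+8/7·τ³=-29/56

  seg 0: a=1 b=-43/7 c=0 d=8/7
  seg 1: a=-4 b=-19/7 c=24/7 d=-37/56
  seg 2: a=-1 b=43/14 c=-15/28 d=5/84
S(1/4) = -29/56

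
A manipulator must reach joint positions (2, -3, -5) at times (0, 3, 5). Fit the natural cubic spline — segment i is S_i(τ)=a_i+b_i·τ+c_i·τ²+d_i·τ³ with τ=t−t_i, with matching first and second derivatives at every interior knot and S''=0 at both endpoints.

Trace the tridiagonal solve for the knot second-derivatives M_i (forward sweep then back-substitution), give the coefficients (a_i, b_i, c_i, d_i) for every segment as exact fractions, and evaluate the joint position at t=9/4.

Δ: Δ0=-5/3, Δ1=-1
row 1: diag=10, rhs=4; c'=1/5, d'=2/5
back: M1=2/5
M: M0=0, M1=2/5, M2=0
seg 0: a=2, c=M0/2=0, d=(M1−M0)/(6·3)=1/45, b=Δ0−h0·(2M0+M1)/6=-28/15
seg 1: a=-3, c=M1/2=1/5, d=(M2−M1)/(6·2)=-1/30, b=Δ1−h1·(2M1+M2)/6=-19/15
t_q=9/4 → seg 0, τ=9/4; S=2+-28/15·τ+0·τ²+1/45·τ³=-623/320

  seg 0: a=2 b=-28/15 c=0 d=1/45
  seg 1: a=-3 b=-19/15 c=1/5 d=-1/30
S(9/4) = -623/320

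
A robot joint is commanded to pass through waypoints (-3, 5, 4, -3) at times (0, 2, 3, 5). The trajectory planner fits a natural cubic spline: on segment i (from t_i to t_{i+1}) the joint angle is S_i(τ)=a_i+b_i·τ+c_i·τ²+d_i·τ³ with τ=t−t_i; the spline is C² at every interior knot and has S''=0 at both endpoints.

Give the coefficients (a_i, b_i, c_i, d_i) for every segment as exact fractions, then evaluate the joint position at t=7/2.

  seg 0: a=-3 b=39/7 c=0 d=-11/28
  seg 1: a=5 b=6/7 c=-33/14 d=1/2
  seg 2: a=4 b=-33/14 c=-6/7 d=1/7
S(7/2) = 21/8

Δ: Δ0=4, Δ1=-1, Δ2=-7/2
row 1: diag=6, rhs=-30; c'=1/6, d'=-5
row 2: denom=6−1·1/6=35/6; d'=(-15−1·-5)/(35/6)=-12/7
back: M2=-12/7
back: M1=-5−1/6·-12/7=-33/7
M: M0=0, M1=-33/7, M2=-12/7, M3=0
seg 0: a=-3, c=M0/2=0, d=(M1−M0)/(6·2)=-11/28, b=Δ0−h0·(2M0+M1)/6=39/7
seg 1: a=5, c=M1/2=-33/14, d=(M2−M1)/(6·1)=1/2, b=Δ1−h1·(2M1+M2)/6=6/7
seg 2: a=4, c=M2/2=-6/7, d=(M3−M2)/(6·2)=1/7, b=Δ2−h2·(2M2+M3)/6=-33/14
t_q=7/2 → seg 2, τ=1/2; S=4+-33/14·τ+-6/7·τ²+1/7·τ³=21/8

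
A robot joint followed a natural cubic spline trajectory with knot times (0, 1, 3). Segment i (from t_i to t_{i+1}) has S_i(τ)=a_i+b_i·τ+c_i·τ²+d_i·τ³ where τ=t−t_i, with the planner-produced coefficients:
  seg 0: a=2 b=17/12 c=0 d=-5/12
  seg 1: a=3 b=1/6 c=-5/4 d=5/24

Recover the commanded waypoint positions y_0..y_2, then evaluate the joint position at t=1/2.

y_0 = S_0(0) = a_0 = 2
y_1 = S_1(0) = a_1 = 3
y_2 = S_1(2) = 0
t_q=1/2 is in segment 0 (τ=1/2); S_0(τ)=85/32

y_0=2 y_1=3 y_2=0
S(1/2) = 85/32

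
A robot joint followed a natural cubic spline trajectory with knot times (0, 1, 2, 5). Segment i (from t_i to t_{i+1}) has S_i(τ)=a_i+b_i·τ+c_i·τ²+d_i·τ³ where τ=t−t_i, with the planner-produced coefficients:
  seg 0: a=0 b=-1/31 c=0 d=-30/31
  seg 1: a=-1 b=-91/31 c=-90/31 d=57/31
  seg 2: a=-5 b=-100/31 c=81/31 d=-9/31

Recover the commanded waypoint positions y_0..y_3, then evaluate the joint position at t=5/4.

y_0 = S_0(0) = a_0 = 0
y_1 = S_1(0) = a_1 = -1
y_2 = S_2(0) = a_2 = -5
y_3 = S_2(3) = 1
t_q=5/4 is in segment 1 (τ=1/4); S_1(τ)=-3743/1984

y_0=0 y_1=-1 y_2=-5 y_3=1
S(5/4) = -3743/1984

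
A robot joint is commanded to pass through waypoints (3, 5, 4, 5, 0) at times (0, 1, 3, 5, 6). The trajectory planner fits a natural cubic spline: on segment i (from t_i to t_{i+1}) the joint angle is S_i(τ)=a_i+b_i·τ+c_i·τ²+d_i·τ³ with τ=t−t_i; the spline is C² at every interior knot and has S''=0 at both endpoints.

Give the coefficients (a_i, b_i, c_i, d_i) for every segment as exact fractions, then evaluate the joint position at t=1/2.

  seg 0: a=3 b=13/5 c=0 d=-3/5
  seg 1: a=5 b=4/5 c=-9/5 d=23/40
  seg 2: a=4 b=1/2 c=33/20 d=-33/40
  seg 3: a=5 b=-14/5 c=-33/10 d=11/10
S(1/2) = 169/40

Δ: Δ0=2, Δ1=-1/2, Δ2=1/2, Δ3=-5
row 1: diag=6, rhs=-15; c'=1/3, d'=-5/2
row 2: denom=8−2·1/3=22/3; d'=(6−2·-5/2)/(22/3)=3/2
row 3: denom=6−2·3/11=60/11; d'=(-33−2·3/2)/(60/11)=-33/5
back: M3=-33/5
back: M2=3/2−3/11·-33/5=33/10
back: M1=-5/2−1/3·33/10=-18/5
M: M0=0, M1=-18/5, M2=33/10, M3=-33/5, M4=0
seg 0: a=3, c=M0/2=0, d=(M1−M0)/(6·1)=-3/5, b=Δ0−h0·(2M0+M1)/6=13/5
seg 1: a=5, c=M1/2=-9/5, d=(M2−M1)/(6·2)=23/40, b=Δ1−h1·(2M1+M2)/6=4/5
seg 2: a=4, c=M2/2=33/20, d=(M3−M2)/(6·2)=-33/40, b=Δ2−h2·(2M2+M3)/6=1/2
seg 3: a=5, c=M3/2=-33/10, d=(M4−M3)/(6·1)=11/10, b=Δ3−h3·(2M3+M4)/6=-14/5
t_q=1/2 → seg 0, τ=1/2; S=3+13/5·τ+0·τ²+-3/5·τ³=169/40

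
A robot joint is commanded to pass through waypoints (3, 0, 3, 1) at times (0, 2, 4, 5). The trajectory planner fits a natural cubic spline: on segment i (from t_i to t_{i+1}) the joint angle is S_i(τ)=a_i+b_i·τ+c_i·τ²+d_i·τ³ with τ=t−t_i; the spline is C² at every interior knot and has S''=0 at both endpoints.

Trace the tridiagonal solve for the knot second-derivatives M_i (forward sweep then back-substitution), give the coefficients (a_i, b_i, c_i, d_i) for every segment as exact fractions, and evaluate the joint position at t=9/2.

Δ: Δ0=-3/2, Δ1=3/2, Δ2=-2
row 1: diag=8, rhs=18; c'=1/4, d'=9/4
row 2: denom=6−2·1/4=11/2; d'=(-21−2·9/4)/(11/2)=-51/11
back: M2=-51/11
back: M1=9/4−1/4·-51/11=75/22
M: M0=0, M1=75/22, M2=-51/11, M3=0
seg 0: a=3, c=M0/2=0, d=(M1−M0)/(6·2)=25/88, b=Δ0−h0·(2M0+M1)/6=-29/11
seg 1: a=0, c=M1/2=75/44, d=(M2−M1)/(6·2)=-59/88, b=Δ1−h1·(2M1+M2)/6=17/22
seg 2: a=3, c=M2/2=-51/22, d=(M3−M2)/(6·1)=17/22, b=Δ2−h2·(2M2+M3)/6=-5/11
t_q=9/2 → seg 2, τ=1/2; S=3+-5/11·τ+-51/22·τ²+17/22·τ³=403/176

  seg 0: a=3 b=-29/11 c=0 d=25/88
  seg 1: a=0 b=17/22 c=75/44 d=-59/88
  seg 2: a=3 b=-5/11 c=-51/22 d=17/22
S(9/2) = 403/176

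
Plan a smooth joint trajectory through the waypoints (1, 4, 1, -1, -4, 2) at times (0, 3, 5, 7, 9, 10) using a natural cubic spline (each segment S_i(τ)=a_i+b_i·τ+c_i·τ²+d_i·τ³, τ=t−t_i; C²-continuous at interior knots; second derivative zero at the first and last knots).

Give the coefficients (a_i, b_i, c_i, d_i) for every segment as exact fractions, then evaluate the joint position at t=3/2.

Δ: Δ0=1, Δ1=-3/2, Δ2=-1, Δ3=-3/2, Δ4=6
row 1: diag=10, rhs=-15; c'=1/5, d'=-3/2
row 2: denom=8−2·1/5=38/5; d'=(3−2·-3/2)/(38/5)=15/19
row 3: denom=8−2·5/19=142/19; d'=(-3−2·15/19)/(142/19)=-87/142
row 4: denom=6−2·19/71=388/71; d'=(45−2·-87/142)/(388/71)=1641/194
back: M4=1641/194
back: M3=-87/142−19/71·1641/194=-279/97
back: M2=15/19−5/19·-279/97=150/97
back: M1=-3/2−1/5·150/97=-351/194
M: M0=0, M1=-351/194, M2=150/97, M3=-279/97, M4=1641/194, M5=0
seg 0: a=1, c=M0/2=0, d=(M1−M0)/(6·3)=-39/388, b=Δ0−h0·(2M0+M1)/6=739/388
seg 1: a=4, c=M1/2=-351/388, d=(M2−M1)/(6·2)=217/776, b=Δ1−h1·(2M1+M2)/6=-157/194
seg 2: a=1, c=M2/2=75/97, d=(M3−M2)/(6·2)=-143/388, b=Δ2−h2·(2M2+M3)/6=-104/97
seg 3: a=-1, c=M3/2=-279/194, d=(M4−M3)/(6·2)=733/776, b=Δ3−h3·(2M3+M4)/6=-233/97
seg 4: a=-4, c=M4/2=1641/388, d=(M5−M4)/(6·1)=-547/388, b=Δ4−h4·(2M4+M5)/6=617/194
t_q=3/2 → seg 0, τ=3/2; S=1+739/388·τ+0·τ²+-39/388·τ³=10919/3104

  seg 0: a=1 b=739/388 c=0 d=-39/388
  seg 1: a=4 b=-157/194 c=-351/388 d=217/776
  seg 2: a=1 b=-104/97 c=75/97 d=-143/388
  seg 3: a=-1 b=-233/97 c=-279/194 d=733/776
  seg 4: a=-4 b=617/194 c=1641/388 d=-547/388
S(3/2) = 10919/3104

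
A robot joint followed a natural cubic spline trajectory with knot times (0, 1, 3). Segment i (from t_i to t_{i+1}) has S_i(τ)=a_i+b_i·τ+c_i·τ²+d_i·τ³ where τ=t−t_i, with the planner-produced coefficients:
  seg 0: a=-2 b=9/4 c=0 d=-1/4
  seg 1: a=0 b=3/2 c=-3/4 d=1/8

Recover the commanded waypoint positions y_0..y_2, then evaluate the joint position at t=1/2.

y_0 = S_0(0) = a_0 = -2
y_1 = S_1(0) = a_1 = 0
y_2 = S_1(2) = 1
t_q=1/2 is in segment 0 (τ=1/2); S_0(τ)=-29/32

y_0=-2 y_1=0 y_2=1
S(1/2) = -29/32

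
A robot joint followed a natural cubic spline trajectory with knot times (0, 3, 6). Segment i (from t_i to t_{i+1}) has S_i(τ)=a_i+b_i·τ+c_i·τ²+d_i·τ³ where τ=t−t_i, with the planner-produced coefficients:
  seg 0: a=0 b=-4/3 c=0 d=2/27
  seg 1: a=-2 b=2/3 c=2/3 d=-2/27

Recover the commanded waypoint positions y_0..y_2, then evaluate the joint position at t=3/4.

y_0 = S_0(0) = a_0 = 0
y_1 = S_1(0) = a_1 = -2
y_2 = S_1(3) = 4
t_q=3/4 is in segment 0 (τ=3/4); S_0(τ)=-31/32

y_0=0 y_1=-2 y_2=4
S(3/4) = -31/32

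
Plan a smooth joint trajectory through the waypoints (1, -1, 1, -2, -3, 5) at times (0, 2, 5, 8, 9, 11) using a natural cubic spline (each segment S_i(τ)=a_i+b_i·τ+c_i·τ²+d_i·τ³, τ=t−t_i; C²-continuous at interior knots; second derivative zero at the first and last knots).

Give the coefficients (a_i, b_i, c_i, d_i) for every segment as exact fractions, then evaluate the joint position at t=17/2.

  seg 0: a=1 b=-6757/4677 c=0 d=520/4677
  seg 1: a=-1 b=-517/4677 c=1040/1559 d=-5725/42093
  seg 2: a=1 b=1028/4677 c=-2605/4677 d=2110/42093
  seg 3: a=-2 b=-8272/4677 c=-165/1559 d=4090/4677
  seg 4: a=-3 b=3008/4677 c=3925/1559 d=-3925/9354
S(17/2) = -8735/3118

Δ: Δ0=-1, Δ1=2/3, Δ2=-1, Δ3=-1, Δ4=4
row 1: diag=10, rhs=10; c'=3/10, d'=1
row 2: denom=12−3·3/10=111/10; d'=(-10−3·1)/(111/10)=-130/111
row 3: denom=8−3·10/37=266/37; d'=(0−3·-130/111)/(266/37)=65/133
row 4: denom=6−1·37/266=1559/266; d'=(30−1·65/133)/(1559/266)=7850/1559
back: M4=7850/1559
back: M3=65/133−37/266·7850/1559=-330/1559
back: M2=-130/111−10/37·-330/1559=-5210/4677
back: M1=1−3/10·-5210/4677=2080/1559
M: M0=0, M1=2080/1559, M2=-5210/4677, M3=-330/1559, M4=7850/1559, M5=0
seg 0: a=1, c=M0/2=0, d=(M1−M0)/(6·2)=520/4677, b=Δ0−h0·(2M0+M1)/6=-6757/4677
seg 1: a=-1, c=M1/2=1040/1559, d=(M2−M1)/(6·3)=-5725/42093, b=Δ1−h1·(2M1+M2)/6=-517/4677
seg 2: a=1, c=M2/2=-2605/4677, d=(M3−M2)/(6·3)=2110/42093, b=Δ2−h2·(2M2+M3)/6=1028/4677
seg 3: a=-2, c=M3/2=-165/1559, d=(M4−M3)/(6·1)=4090/4677, b=Δ3−h3·(2M3+M4)/6=-8272/4677
seg 4: a=-3, c=M4/2=3925/1559, d=(M5−M4)/(6·2)=-3925/9354, b=Δ4−h4·(2M4+M5)/6=3008/4677
t_q=17/2 → seg 3, τ=1/2; S=-2+-8272/4677·τ+-165/1559·τ²+4090/4677·τ³=-8735/3118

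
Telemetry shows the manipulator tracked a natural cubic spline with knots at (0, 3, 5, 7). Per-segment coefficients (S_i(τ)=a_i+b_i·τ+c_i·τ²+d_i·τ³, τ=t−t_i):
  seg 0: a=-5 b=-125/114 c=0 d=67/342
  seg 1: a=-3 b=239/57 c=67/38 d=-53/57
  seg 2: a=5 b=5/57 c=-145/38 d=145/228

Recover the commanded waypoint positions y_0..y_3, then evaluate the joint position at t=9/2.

y_0 = S_0(0) = a_0 = -5
y_1 = S_1(0) = a_1 = -3
y_2 = S_2(0) = a_2 = 5
y_3 = S_2(2) = -5
t_q=9/2 is in segment 1 (τ=3/2); S_1(τ)=313/76

y_0=-5 y_1=-3 y_2=5 y_3=-5
S(9/2) = 313/76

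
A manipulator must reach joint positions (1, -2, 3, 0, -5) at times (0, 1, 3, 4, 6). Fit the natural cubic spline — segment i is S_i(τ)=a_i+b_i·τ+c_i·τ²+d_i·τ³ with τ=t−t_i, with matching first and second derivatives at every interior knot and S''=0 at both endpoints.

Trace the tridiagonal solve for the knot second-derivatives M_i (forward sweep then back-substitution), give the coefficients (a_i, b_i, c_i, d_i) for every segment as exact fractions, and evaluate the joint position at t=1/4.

  seg 0: a=1 b=-545/124 c=0 d=173/124
  seg 1: a=-2 b=-13/62 c=519/124 d=-351/248
  seg 2: a=3 b=-14/31 c=-267/62 d=109/62
  seg 3: a=0 b=-235/62 c=30/31 d=-5/31
S(1/4) = -611/7936

Δ: Δ0=-3, Δ1=5/2, Δ2=-3, Δ3=-5/2
row 1: diag=6, rhs=33; c'=1/3, d'=11/2
row 2: denom=6−2·1/3=16/3; d'=(-33−2·11/2)/(16/3)=-33/4
row 3: denom=6−1·3/16=93/16; d'=(3−1·-33/4)/(93/16)=60/31
back: M3=60/31
back: M2=-33/4−3/16·60/31=-267/31
back: M1=11/2−1/3·-267/31=519/62
M: M0=0, M1=519/62, M2=-267/31, M3=60/31, M4=0
seg 0: a=1, c=M0/2=0, d=(M1−M0)/(6·1)=173/124, b=Δ0−h0·(2M0+M1)/6=-545/124
seg 1: a=-2, c=M1/2=519/124, d=(M2−M1)/(6·2)=-351/248, b=Δ1−h1·(2M1+M2)/6=-13/62
seg 2: a=3, c=M2/2=-267/62, d=(M3−M2)/(6·1)=109/62, b=Δ2−h2·(2M2+M3)/6=-14/31
seg 3: a=0, c=M3/2=30/31, d=(M4−M3)/(6·2)=-5/31, b=Δ3−h3·(2M3+M4)/6=-235/62
t_q=1/4 → seg 0, τ=1/4; S=1+-545/124·τ+0·τ²+173/124·τ³=-611/7936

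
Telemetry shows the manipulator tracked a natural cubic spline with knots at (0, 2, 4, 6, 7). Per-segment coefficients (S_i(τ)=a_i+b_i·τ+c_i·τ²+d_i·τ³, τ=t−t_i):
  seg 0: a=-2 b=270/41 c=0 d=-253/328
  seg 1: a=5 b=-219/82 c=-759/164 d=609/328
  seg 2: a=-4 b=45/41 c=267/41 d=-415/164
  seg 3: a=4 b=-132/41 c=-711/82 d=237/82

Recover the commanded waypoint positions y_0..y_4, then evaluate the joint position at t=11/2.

y_0 = S_0(0) = a_0 = -2
y_1 = S_1(0) = a_1 = 5
y_2 = S_2(0) = a_2 = -4
y_3 = S_3(0) = a_3 = 4
y_4 = S_3(1) = -5
t_q=11/2 is in segment 2 (τ=3/2); S_2(τ)=4931/1312

y_0=-2 y_1=5 y_2=-4 y_3=4 y_4=-5
S(11/2) = 4931/1312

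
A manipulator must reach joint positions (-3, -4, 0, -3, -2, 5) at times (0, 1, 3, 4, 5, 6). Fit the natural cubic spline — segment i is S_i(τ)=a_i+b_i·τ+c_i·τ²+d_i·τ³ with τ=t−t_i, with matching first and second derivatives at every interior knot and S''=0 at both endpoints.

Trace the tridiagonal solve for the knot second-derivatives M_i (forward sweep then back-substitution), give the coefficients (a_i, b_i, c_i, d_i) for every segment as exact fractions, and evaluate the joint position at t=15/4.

  seg 0: a=-3 b=-221/114 c=0 d=107/114
  seg 1: a=-4 b=50/57 c=107/38 d=-257/228
  seg 2: a=0 b=-79/57 c=-75/19 d=7/3
  seg 3: a=-3 b=-130/57 c=58/19 d=13/57
  seg 4: a=-2 b=257/57 c=71/19 d=-71/57
S(15/4) = -2767/1216

Δ: Δ0=-1, Δ1=2, Δ2=-3, Δ3=1, Δ4=7
row 1: diag=6, rhs=18; c'=1/3, d'=3
row 2: denom=6−2·1/3=16/3; d'=(-30−2·3)/(16/3)=-27/4
row 3: denom=4−1·3/16=61/16; d'=(24−1·-27/4)/(61/16)=492/61
row 4: denom=4−1·16/61=228/61; d'=(36−1·492/61)/(228/61)=142/19
back: M4=142/19
back: M3=492/61−16/61·142/19=116/19
back: M2=-27/4−3/16·116/19=-150/19
back: M1=3−1/3·-150/19=107/19
M: M0=0, M1=107/19, M2=-150/19, M3=116/19, M4=142/19, M5=0
seg 0: a=-3, c=M0/2=0, d=(M1−M0)/(6·1)=107/114, b=Δ0−h0·(2M0+M1)/6=-221/114
seg 1: a=-4, c=M1/2=107/38, d=(M2−M1)/(6·2)=-257/228, b=Δ1−h1·(2M1+M2)/6=50/57
seg 2: a=0, c=M2/2=-75/19, d=(M3−M2)/(6·1)=7/3, b=Δ2−h2·(2M2+M3)/6=-79/57
seg 3: a=-3, c=M3/2=58/19, d=(M4−M3)/(6·1)=13/57, b=Δ3−h3·(2M3+M4)/6=-130/57
seg 4: a=-2, c=M4/2=71/19, d=(M5−M4)/(6·1)=-71/57, b=Δ4−h4·(2M4+M5)/6=257/57
t_q=15/4 → seg 2, τ=3/4; S=0+-79/57·τ+-75/19·τ²+7/3·τ³=-2767/1216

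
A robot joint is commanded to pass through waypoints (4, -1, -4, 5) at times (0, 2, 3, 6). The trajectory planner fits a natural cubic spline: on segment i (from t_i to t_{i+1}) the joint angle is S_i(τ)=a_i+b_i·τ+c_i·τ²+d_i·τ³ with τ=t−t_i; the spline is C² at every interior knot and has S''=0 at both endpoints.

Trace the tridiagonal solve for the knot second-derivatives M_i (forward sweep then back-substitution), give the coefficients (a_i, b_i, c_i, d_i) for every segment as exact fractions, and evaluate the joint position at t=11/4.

  seg 0: a=4 b=-195/94 c=0 d=-5/47
  seg 1: a=-1 b=-315/94 c=-30/47 d=93/94
  seg 2: a=-4 b=-78/47 c=219/94 d=-73/282
S(11/4) = -20785/6016

Δ: Δ0=-5/2, Δ1=-3, Δ2=3
row 1: diag=6, rhs=-3; c'=1/6, d'=-1/2
row 2: denom=8−1·1/6=47/6; d'=(36−1·-1/2)/(47/6)=219/47
back: M2=219/47
back: M1=-1/2−1/6·219/47=-60/47
M: M0=0, M1=-60/47, M2=219/47, M3=0
seg 0: a=4, c=M0/2=0, d=(M1−M0)/(6·2)=-5/47, b=Δ0−h0·(2M0+M1)/6=-195/94
seg 1: a=-1, c=M1/2=-30/47, d=(M2−M1)/(6·1)=93/94, b=Δ1−h1·(2M1+M2)/6=-315/94
seg 2: a=-4, c=M2/2=219/94, d=(M3−M2)/(6·3)=-73/282, b=Δ2−h2·(2M2+M3)/6=-78/47
t_q=11/4 → seg 1, τ=3/4; S=-1+-315/94·τ+-30/47·τ²+93/94·τ³=-20785/6016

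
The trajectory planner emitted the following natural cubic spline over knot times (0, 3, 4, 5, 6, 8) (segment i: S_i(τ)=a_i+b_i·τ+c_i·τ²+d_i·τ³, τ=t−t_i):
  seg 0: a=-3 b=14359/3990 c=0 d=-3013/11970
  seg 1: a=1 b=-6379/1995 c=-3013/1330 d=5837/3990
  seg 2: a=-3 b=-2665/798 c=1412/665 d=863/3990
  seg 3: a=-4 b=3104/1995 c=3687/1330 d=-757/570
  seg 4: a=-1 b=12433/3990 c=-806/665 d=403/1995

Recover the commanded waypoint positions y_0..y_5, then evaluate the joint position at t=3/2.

y_0 = S_0(0) = a_0 = -3
y_1 = S_1(0) = a_1 = 1
y_2 = S_2(0) = a_2 = -3
y_3 = S_3(0) = a_3 = -4
y_4 = S_4(0) = a_4 = -1
y_5 = S_4(2) = 2
t_q=3/2 is in segment 0 (τ=3/2); S_0(τ)=16477/10640

y_0=-3 y_1=1 y_2=-3 y_3=-4 y_4=-1 y_5=2
S(3/2) = 16477/10640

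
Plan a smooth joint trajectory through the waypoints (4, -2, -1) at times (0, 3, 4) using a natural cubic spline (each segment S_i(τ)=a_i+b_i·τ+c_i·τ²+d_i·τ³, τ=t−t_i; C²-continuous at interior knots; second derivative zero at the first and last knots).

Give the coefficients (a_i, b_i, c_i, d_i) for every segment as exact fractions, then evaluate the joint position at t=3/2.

  seg 0: a=4 b=-25/8 c=0 d=1/8
  seg 1: a=-2 b=1/4 c=9/8 d=-3/8
S(3/2) = -17/64

Δ: Δ0=-2, Δ1=1
row 1: diag=8, rhs=18; c'=1/8, d'=9/4
back: M1=9/4
M: M0=0, M1=9/4, M2=0
seg 0: a=4, c=M0/2=0, d=(M1−M0)/(6·3)=1/8, b=Δ0−h0·(2M0+M1)/6=-25/8
seg 1: a=-2, c=M1/2=9/8, d=(M2−M1)/(6·1)=-3/8, b=Δ1−h1·(2M1+M2)/6=1/4
t_q=3/2 → seg 0, τ=3/2; S=4+-25/8·τ+0·τ²+1/8·τ³=-17/64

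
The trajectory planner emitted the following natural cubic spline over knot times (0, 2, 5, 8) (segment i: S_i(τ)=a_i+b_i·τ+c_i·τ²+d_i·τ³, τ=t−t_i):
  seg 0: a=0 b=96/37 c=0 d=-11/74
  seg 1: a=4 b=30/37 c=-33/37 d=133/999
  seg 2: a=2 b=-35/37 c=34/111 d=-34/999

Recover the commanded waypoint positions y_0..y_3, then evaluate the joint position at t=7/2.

y_0 = S_0(0) = a_0 = 0
y_1 = S_1(0) = a_1 = 4
y_2 = S_2(0) = a_2 = 2
y_3 = S_2(3) = 1
t_q=7/2 is in segment 1 (τ=3/2); S_1(τ)=1083/296

y_0=0 y_1=4 y_2=2 y_3=1
S(7/2) = 1083/296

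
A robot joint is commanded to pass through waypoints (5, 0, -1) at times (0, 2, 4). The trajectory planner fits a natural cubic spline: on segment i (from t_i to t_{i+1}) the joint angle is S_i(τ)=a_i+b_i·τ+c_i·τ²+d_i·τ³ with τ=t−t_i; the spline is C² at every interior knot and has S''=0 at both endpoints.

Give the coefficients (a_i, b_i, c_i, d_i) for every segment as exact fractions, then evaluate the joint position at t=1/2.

Δ: Δ0=-5/2, Δ1=-1/2
row 1: diag=8, rhs=12; c'=1/4, d'=3/2
back: M1=3/2
M: M0=0, M1=3/2, M2=0
seg 0: a=5, c=M0/2=0, d=(M1−M0)/(6·2)=1/8, b=Δ0−h0·(2M0+M1)/6=-3
seg 1: a=0, c=M1/2=3/4, d=(M2−M1)/(6·2)=-1/8, b=Δ1−h1·(2M1+M2)/6=-3/2
t_q=1/2 → seg 0, τ=1/2; S=5+-3·τ+0·τ²+1/8·τ³=225/64

  seg 0: a=5 b=-3 c=0 d=1/8
  seg 1: a=0 b=-3/2 c=3/4 d=-1/8
S(1/2) = 225/64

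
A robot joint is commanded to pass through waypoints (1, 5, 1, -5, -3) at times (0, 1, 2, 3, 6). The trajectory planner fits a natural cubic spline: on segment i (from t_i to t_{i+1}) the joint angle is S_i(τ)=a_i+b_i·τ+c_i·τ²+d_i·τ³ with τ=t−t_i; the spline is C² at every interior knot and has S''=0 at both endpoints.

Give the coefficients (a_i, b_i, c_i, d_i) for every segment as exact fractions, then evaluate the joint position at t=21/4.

  seg 0: a=1 b=517/87 c=0 d=-169/87
  seg 1: a=5 b=10/87 c=-169/29 d=149/87
  seg 2: a=1 b=-557/87 c=-20/29 d=95/87
  seg 3: a=-5 b=-392/87 c=75/29 d=-25/87
S(21/4) = -9871/1856

Δ: Δ0=4, Δ1=-4, Δ2=-6, Δ3=2/3
row 1: diag=4, rhs=-48; c'=1/4, d'=-12
row 2: denom=4−1·1/4=15/4; d'=(-12−1·-12)/(15/4)=0
row 3: denom=8−1·4/15=116/15; d'=(40−1·0)/(116/15)=150/29
back: M3=150/29
back: M2=0−4/15·150/29=-40/29
back: M1=-12−1/4·-40/29=-338/29
M: M0=0, M1=-338/29, M2=-40/29, M3=150/29, M4=0
seg 0: a=1, c=M0/2=0, d=(M1−M0)/(6·1)=-169/87, b=Δ0−h0·(2M0+M1)/6=517/87
seg 1: a=5, c=M1/2=-169/29, d=(M2−M1)/(6·1)=149/87, b=Δ1−h1·(2M1+M2)/6=10/87
seg 2: a=1, c=M2/2=-20/29, d=(M3−M2)/(6·1)=95/87, b=Δ2−h2·(2M2+M3)/6=-557/87
seg 3: a=-5, c=M3/2=75/29, d=(M4−M3)/(6·3)=-25/87, b=Δ3−h3·(2M3+M4)/6=-392/87
t_q=21/4 → seg 3, τ=9/4; S=-5+-392/87·τ+75/29·τ²+-25/87·τ³=-9871/1856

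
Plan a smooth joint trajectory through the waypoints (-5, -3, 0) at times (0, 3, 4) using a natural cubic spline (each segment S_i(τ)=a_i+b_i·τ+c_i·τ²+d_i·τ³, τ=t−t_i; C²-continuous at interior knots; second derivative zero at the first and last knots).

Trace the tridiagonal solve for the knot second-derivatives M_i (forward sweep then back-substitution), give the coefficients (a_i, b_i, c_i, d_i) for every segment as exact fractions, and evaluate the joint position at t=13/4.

Δ: Δ0=2/3, Δ1=3
row 1: diag=8, rhs=14; c'=1/8, d'=7/4
back: M1=7/4
M: M0=0, M1=7/4, M2=0
seg 0: a=-5, c=M0/2=0, d=(M1−M0)/(6·3)=7/72, b=Δ0−h0·(2M0+M1)/6=-5/24
seg 1: a=-3, c=M1/2=7/8, d=(M2−M1)/(6·1)=-7/24, b=Δ1−h1·(2M1+M2)/6=29/12
t_q=13/4 → seg 1, τ=1/4; S=-3+29/12·τ+7/8·τ²+-7/24·τ³=-1201/512

  seg 0: a=-5 b=-5/24 c=0 d=7/72
  seg 1: a=-3 b=29/12 c=7/8 d=-7/24
S(13/4) = -1201/512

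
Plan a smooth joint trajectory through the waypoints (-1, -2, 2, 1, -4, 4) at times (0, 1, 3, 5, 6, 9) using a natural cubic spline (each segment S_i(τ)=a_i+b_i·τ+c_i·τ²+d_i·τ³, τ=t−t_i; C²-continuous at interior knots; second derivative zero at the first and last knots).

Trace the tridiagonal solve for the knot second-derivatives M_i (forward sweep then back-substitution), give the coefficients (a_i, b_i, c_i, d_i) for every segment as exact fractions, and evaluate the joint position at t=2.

  seg 0: a=-1 b=-8905/5628 c=0 d=3277/5628
  seg 1: a=-2 b=463/2814 c=3277/1876 d=-2333/5628
  seg 2: a=2 b=6127/2814 c=-1389/1876 d=-481/1608
  seg 3: a=1 b=-6154/1407 c=-1189/469 d=2686/1407
  seg 4: a=-4 b=-5230/1407 c=1497/469 d=-499/1407
S(2) = -236/469

Δ: Δ0=-1, Δ1=2, Δ2=-1/2, Δ3=-5, Δ4=8/3
row 1: diag=6, rhs=18; c'=1/3, d'=3
row 2: denom=8−2·1/3=22/3; d'=(-15−2·3)/(22/3)=-63/22
row 3: denom=6−2·3/11=60/11; d'=(-27−2·-63/22)/(60/11)=-39/10
row 4: denom=8−1·11/60=469/60; d'=(46−1·-39/10)/(469/60)=2994/469
back: M4=2994/469
back: M3=-39/10−11/60·2994/469=-2378/469
back: M2=-63/22−3/11·-2378/469=-1389/938
back: M1=3−1/3·-1389/938=3277/938
M: M0=0, M1=3277/938, M2=-1389/938, M3=-2378/469, M4=2994/469, M5=0
seg 0: a=-1, c=M0/2=0, d=(M1−M0)/(6·1)=3277/5628, b=Δ0−h0·(2M0+M1)/6=-8905/5628
seg 1: a=-2, c=M1/2=3277/1876, d=(M2−M1)/(6·2)=-2333/5628, b=Δ1−h1·(2M1+M2)/6=463/2814
seg 2: a=2, c=M2/2=-1389/1876, d=(M3−M2)/(6·2)=-481/1608, b=Δ2−h2·(2M2+M3)/6=6127/2814
seg 3: a=1, c=M3/2=-1189/469, d=(M4−M3)/(6·1)=2686/1407, b=Δ3−h3·(2M3+M4)/6=-6154/1407
seg 4: a=-4, c=M4/2=1497/469, d=(M5−M4)/(6·3)=-499/1407, b=Δ4−h4·(2M4+M5)/6=-5230/1407
t_q=2 → seg 1, τ=1; S=-2+463/2814·τ+3277/1876·τ²+-2333/5628·τ³=-236/469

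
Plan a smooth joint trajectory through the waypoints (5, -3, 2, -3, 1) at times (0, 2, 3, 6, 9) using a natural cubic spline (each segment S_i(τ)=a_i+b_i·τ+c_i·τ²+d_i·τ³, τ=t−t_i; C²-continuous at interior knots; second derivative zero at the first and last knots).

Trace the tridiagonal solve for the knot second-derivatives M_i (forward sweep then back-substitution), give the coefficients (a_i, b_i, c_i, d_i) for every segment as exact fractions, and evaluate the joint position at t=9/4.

  seg 0: a=5 b=-1892/255 c=0 d=218/255
  seg 1: a=-3 b=724/255 c=436/85 d=-757/255
  seg 2: a=2 b=1069/255 c=-321/85 d=31/51
  seg 3: a=-3 b=-524/255 c=144/85 d=-16/85
S(9/4) = -10967/5440

Δ: Δ0=-4, Δ1=5, Δ2=-5/3, Δ3=4/3
row 1: diag=6, rhs=54; c'=1/6, d'=9
row 2: denom=8−1·1/6=47/6; d'=(-40−1·9)/(47/6)=-294/47
row 3: denom=12−3·18/47=510/47; d'=(18−3·-294/47)/(510/47)=288/85
back: M3=288/85
back: M2=-294/47−18/47·288/85=-642/85
back: M1=9−1/6·-642/85=872/85
M: M0=0, M1=872/85, M2=-642/85, M3=288/85, M4=0
seg 0: a=5, c=M0/2=0, d=(M1−M0)/(6·2)=218/255, b=Δ0−h0·(2M0+M1)/6=-1892/255
seg 1: a=-3, c=M1/2=436/85, d=(M2−M1)/(6·1)=-757/255, b=Δ1−h1·(2M1+M2)/6=724/255
seg 2: a=2, c=M2/2=-321/85, d=(M3−M2)/(6·3)=31/51, b=Δ2−h2·(2M2+M3)/6=1069/255
seg 3: a=-3, c=M3/2=144/85, d=(M4−M3)/(6·3)=-16/85, b=Δ3−h3·(2M3+M4)/6=-524/255
t_q=9/4 → seg 1, τ=1/4; S=-3+724/255·τ+436/85·τ²+-757/255·τ³=-10967/5440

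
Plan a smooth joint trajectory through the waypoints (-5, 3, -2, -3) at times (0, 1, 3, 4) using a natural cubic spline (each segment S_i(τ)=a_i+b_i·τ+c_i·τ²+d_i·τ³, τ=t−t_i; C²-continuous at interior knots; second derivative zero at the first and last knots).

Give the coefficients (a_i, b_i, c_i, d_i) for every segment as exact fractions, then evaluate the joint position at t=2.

Δ: Δ0=8, Δ1=-5/2, Δ2=-1
row 1: diag=6, rhs=-63; c'=1/3, d'=-21/2
row 2: denom=6−2·1/3=16/3; d'=(9−2·-21/2)/(16/3)=45/8
back: M2=45/8
back: M1=-21/2−1/3·45/8=-99/8
M: M0=0, M1=-99/8, M2=45/8, M3=0
seg 0: a=-5, c=M0/2=0, d=(M1−M0)/(6·1)=-33/16, b=Δ0−h0·(2M0+M1)/6=161/16
seg 1: a=3, c=M1/2=-99/16, d=(M2−M1)/(6·2)=3/2, b=Δ1−h1·(2M1+M2)/6=31/8
seg 2: a=-2, c=M2/2=45/16, d=(M3−M2)/(6·1)=-15/16, b=Δ2−h2·(2M2+M3)/6=-23/8
t_q=2 → seg 1, τ=1; S=3+31/8·τ+-99/16·τ²+3/2·τ³=35/16

  seg 0: a=-5 b=161/16 c=0 d=-33/16
  seg 1: a=3 b=31/8 c=-99/16 d=3/2
  seg 2: a=-2 b=-23/8 c=45/16 d=-15/16
S(2) = 35/16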